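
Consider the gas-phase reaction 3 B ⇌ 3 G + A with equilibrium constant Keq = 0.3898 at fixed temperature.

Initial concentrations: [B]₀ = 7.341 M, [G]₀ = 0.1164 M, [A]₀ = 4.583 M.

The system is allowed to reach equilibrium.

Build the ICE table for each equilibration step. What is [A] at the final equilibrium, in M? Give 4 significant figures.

[A]_eq = 5.279 M

Q₀ = 1.8270e-05 vs Keq = 0.3898 ⇒ Q<K, forward
Step 1:
                  B         G         A
  Initial     7.341    0.1164     4.583
  Change     -2.088     2.088    0.6959
  Equil       5.253     2.204     5.279
  solve Keq expr → x = 0.6959; check Q = 0.3898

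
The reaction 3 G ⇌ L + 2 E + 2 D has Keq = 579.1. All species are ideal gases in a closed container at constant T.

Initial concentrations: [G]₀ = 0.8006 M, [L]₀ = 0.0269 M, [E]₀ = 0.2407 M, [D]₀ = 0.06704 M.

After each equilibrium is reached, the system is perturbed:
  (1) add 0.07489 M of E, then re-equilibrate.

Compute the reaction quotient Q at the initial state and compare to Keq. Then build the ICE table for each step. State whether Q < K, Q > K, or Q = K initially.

Q₀ = 1.3650e-05; Q < K (proceeds forward)

Q₀ = 1.3650e-05 vs Keq = 579.1 ⇒ Q<K, forward
Step 1:
                  G         L         E         D
  Initial    0.8006    0.0269    0.2407   0.06704
  Change    -0.7563    0.2521    0.5042    0.5042
  Equil     0.04435     0.279    0.7449    0.5712
  solve Keq expr → x = 0.2521; check Q = 579.1
Then add 0.07489 M of E.
Step 2:
                  G         L         E         D
  Initial   0.04435     0.279    0.8198    0.5712
  Change   0.002705 -9.0172e-04 -0.001803 -0.001803
  Equil     0.04705    0.2781     0.818    0.5694
  solve Keq expr → x = -9.0172e-04; check Q = 579.1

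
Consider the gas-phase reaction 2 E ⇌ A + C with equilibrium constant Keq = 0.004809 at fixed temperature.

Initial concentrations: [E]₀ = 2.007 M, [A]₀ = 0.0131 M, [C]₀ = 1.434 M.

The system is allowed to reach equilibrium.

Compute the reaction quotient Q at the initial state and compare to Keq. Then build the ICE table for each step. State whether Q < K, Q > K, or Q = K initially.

Q₀ = 0.004664 vs Keq = 0.004809 ⇒ Q<K, forward
Step 1:
                   E          A          C
  I            2.007     0.0131      1.434
  C       -7.8796e-04 3.9398e-04 3.9398e-04
  E            2.006    0.01349      1.434
  solve Keq expr → x = 3.9398e-04; check Q = 0.004809

Q₀ = 0.004664; Q < K (proceeds forward)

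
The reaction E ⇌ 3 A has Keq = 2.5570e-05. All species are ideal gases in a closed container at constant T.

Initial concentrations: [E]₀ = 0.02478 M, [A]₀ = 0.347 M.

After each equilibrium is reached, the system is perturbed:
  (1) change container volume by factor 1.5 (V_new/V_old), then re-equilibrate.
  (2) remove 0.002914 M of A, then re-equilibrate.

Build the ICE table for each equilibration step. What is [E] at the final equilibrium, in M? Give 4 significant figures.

Q₀ = 1.686 vs Keq = 2.5570e-05 ⇒ Q>K, reverse
Step 1:
                    E           A
  Initial     0.02478       0.347
  Change       0.1106     -0.3319
  Equil        0.1354     0.01513
  solve Keq expr → x = -0.1106; check Q = 2.5570e-05
Then change container volume by factor 1.5 (V_new/V_old).
Step 2:
                    E           A
  Initial     0.09027     0.01009
  Change    -0.001027     0.00308
  Equil       0.08924     0.01317
  solve Keq expr → x = 0.001027; check Q = 2.5570e-05
Then remove 0.002914 M of A.
Step 3:
                    E           A
  Initial     0.08924     0.01025
  Change  -9.5561e-04    0.002867
  Equil       0.08829     0.01312
  solve Keq expr → x = 9.5561e-04; check Q = 2.5570e-05

[E]_eq = 0.08829 M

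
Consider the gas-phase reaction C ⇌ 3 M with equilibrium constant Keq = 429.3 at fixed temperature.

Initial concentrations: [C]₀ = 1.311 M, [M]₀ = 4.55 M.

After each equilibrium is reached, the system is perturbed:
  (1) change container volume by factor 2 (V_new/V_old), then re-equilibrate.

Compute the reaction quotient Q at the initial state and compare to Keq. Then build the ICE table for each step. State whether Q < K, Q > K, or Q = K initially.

Q₀ = 71.85 vs Keq = 429.3 ⇒ Q<K, forward
Step 1:
                  C         M
  I           1.311      4.55
  C         -0.6613     1.984
  E          0.6497     6.534
  solve Keq expr → x = 0.6613; check Q = 429.3
Then change container volume by factor 2 (V_new/V_old).
Step 2:
                  C         M
  I          0.3249     3.267
  C         -0.1925    0.5775
  E          0.1324     3.844
  solve Keq expr → x = 0.1925; check Q = 429.3

Q₀ = 71.85; Q < K (proceeds forward)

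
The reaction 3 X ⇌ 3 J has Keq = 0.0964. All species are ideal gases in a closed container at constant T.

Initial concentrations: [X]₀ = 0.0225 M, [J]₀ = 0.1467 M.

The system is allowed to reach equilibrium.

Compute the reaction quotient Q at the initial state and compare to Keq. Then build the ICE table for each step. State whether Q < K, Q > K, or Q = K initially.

Q₀ = 277.2; Q > K (proceeds reverse)

Q₀ = 277.2 vs Keq = 0.0964 ⇒ Q>K, reverse
Step 1:
                   X          J
  init        0.0225     0.1467
  Δ          0.09351   -0.09351
  eq           0.116    0.05319
  solve Keq expr → x = -0.03117; check Q = 0.0964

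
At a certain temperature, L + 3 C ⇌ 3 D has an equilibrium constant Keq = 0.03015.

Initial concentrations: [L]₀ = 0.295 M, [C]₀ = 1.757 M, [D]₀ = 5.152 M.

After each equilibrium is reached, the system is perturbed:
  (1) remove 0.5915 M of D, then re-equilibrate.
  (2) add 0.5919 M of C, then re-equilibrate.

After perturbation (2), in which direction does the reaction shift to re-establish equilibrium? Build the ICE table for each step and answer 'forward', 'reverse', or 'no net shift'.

Q₀ = 85.47 vs Keq = 0.03015 ⇒ Q>K, reverse
Step 1:
                  L         C         D
  I           0.295     1.757     5.152
  C           1.121     3.363    -3.363
  E           1.416      5.12     1.789
  solve Keq expr → x = -1.121; check Q = 0.03015
Then remove 0.5915 M of D.
Step 2:
                  L         C         D
  I           1.416      5.12     1.198
  C         -0.1329   -0.3988    0.3988
  E           1.283     4.721     1.597
  solve Keq expr → x = 0.1329; check Q = 0.03015
Then add 0.5919 M of C.
Step 3:
                  L         C         D
  I           1.283     5.313     1.597
  C        -0.04473   -0.1342    0.1342
  E           1.238     5.179     1.731
  solve Keq expr → x = 0.04473; check Q = 0.03015

Direction: forward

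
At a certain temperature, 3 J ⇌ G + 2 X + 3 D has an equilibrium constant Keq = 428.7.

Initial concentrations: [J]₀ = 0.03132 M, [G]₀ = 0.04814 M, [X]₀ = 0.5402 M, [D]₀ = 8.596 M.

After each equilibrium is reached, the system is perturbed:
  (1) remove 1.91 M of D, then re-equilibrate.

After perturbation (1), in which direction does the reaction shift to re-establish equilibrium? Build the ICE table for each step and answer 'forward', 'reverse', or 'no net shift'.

Direction: forward

Q₀ = 2.9043e+05 vs Keq = 428.7 ⇒ Q>K, reverse
Step 1:
                   J          G          X          D
  init       0.03132    0.04814     0.5402      8.596
  Δ           0.1142   -0.03808   -0.07616    -0.1142
  eq          0.1456    0.01006      0.464      8.482
  solve Keq expr → x = -0.03808; check Q = 428.7
Then remove 1.91 M of D.
Step 2:
                   J          G          X          D
  init        0.1456    0.01006      0.464      6.572
  Δ         -0.01472   0.004905    0.00981    0.01472
  eq          0.1308    0.01497     0.4739      6.586
  solve Keq expr → x = 0.004905; check Q = 428.7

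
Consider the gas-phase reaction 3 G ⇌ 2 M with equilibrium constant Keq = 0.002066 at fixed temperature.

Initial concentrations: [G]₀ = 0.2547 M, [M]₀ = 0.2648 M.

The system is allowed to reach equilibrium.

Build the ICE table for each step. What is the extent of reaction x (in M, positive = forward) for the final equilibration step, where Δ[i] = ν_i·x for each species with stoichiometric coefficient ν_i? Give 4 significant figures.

Q₀ = 4.244 vs Keq = 0.002066 ⇒ Q>K, reverse
Step 1:
                    G           M
  Initial      0.2547      0.2648
  Change        0.364     -0.2427
  Equil        0.6187     0.02212
  solve Keq expr → x = -0.1213; check Q = 0.002066

x = -0.1213 M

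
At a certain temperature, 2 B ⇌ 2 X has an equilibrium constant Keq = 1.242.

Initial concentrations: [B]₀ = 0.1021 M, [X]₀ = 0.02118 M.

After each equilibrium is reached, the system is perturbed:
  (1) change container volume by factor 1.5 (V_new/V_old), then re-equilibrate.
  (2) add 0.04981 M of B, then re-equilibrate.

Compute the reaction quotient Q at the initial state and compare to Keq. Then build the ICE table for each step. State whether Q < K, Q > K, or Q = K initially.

Q₀ = 0.04303; Q < K (proceeds forward)

Q₀ = 0.04303 vs Keq = 1.242 ⇒ Q<K, forward
Step 1:
                   B          X
  init        0.1021    0.02118
  Δ          -0.0438     0.0438
  eq          0.0583    0.06498
  solve Keq expr → x = 0.0219; check Q = 1.242
Then change container volume by factor 1.5 (V_new/V_old).
Step 2:
                   B          X
  init       0.03887    0.04332
  Δ                0          0
  eq         0.03887    0.04332
  solve Keq expr → x = 0; check Q = 1.242
Then add 0.04981 M of B.
Step 3:
                   B          X
  init       0.08868    0.04332
  Δ         -0.02625    0.02625
  eq         0.06243    0.06957
  solve Keq expr → x = 0.01313; check Q = 1.242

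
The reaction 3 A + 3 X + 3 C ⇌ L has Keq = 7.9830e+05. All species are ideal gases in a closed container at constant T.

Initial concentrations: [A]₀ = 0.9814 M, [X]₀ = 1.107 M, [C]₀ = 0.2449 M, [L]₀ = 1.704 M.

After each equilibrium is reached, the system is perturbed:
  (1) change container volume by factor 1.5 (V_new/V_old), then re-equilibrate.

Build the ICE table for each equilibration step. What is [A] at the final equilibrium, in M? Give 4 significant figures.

Q₀ = 90.47 vs Keq = 7.9830e+05 ⇒ Q<K, forward
Step 1:
                    A           X           C           L
  init         0.9814       1.107      0.2449       1.704
  Δ           -0.2253     -0.2253     -0.2253      0.0751
  eq           0.7561      0.8817     0.01959       1.779
  solve Keq expr → x = 0.0751; check Q = 7.9830e+05
Then change container volume by factor 1.5 (V_new/V_old).
Step 2:
                    A           X           C           L
  init         0.5041      0.5878     0.01306       1.186
  Δ           0.02239     0.02239     0.02239   -0.007462
  eq           0.5264      0.6102     0.03545       1.179
  solve Keq expr → x = -0.007462; check Q = 7.9830e+05

[A]_eq = 0.5264 M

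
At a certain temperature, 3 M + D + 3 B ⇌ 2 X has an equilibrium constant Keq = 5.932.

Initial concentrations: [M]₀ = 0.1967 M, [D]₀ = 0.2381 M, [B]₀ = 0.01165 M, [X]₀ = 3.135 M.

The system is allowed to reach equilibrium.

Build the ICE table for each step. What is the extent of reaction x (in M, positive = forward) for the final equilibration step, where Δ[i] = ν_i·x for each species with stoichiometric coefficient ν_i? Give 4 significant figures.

x = -0.334 M

Q₀ = 3.4302e+09 vs Keq = 5.932 ⇒ Q>K, reverse
Step 1:
                   M          D          B          X
  Initial     0.1967     0.2381    0.01165      3.135
  Change       1.002      0.334      1.002     -0.668
  Equil        1.199     0.5721      1.014      2.467
  solve Keq expr → x = -0.334; check Q = 5.932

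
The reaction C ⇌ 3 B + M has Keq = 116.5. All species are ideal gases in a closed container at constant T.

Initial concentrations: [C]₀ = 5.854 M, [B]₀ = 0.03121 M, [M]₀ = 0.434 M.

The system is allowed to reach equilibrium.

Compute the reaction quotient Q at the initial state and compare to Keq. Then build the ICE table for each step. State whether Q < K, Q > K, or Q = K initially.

Q₀ = 2.2538e-06; Q < K (proceeds forward)

Q₀ = 2.2538e-06 vs Keq = 116.5 ⇒ Q<K, forward
Step 1:
                   C          B          M
  init         5.854    0.03121      0.434
  Δ           -1.921      5.763      1.921
  eq           3.933      5.794      2.355
  solve Keq expr → x = 1.921; check Q = 116.5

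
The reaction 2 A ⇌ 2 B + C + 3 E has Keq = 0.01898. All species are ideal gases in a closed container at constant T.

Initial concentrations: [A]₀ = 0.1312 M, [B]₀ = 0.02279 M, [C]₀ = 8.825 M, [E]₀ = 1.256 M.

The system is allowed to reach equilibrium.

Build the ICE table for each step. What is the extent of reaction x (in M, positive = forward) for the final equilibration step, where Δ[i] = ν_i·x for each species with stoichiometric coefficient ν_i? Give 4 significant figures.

Q₀ = 0.5276 vs Keq = 0.01898 ⇒ Q>K, reverse
Step 1:
                  A         B         C         E
  init       0.1312   0.02279     8.825     1.256
  Δ         0.01772  -0.01772 -0.008861  -0.02658
  eq         0.1489  0.005069     8.816     1.229
  solve Keq expr → x = -0.008861; check Q = 0.01898

x = -0.008861 M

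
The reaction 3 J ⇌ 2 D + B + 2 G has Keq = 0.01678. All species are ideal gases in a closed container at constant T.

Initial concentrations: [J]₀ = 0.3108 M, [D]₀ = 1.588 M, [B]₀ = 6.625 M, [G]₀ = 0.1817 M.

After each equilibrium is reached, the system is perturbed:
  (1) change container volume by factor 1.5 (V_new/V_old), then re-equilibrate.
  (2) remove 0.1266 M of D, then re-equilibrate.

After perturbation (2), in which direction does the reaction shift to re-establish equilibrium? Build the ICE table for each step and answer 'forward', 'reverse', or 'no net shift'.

Direction: forward

Q₀ = 18.37 vs Keq = 0.01678 ⇒ Q>K, reverse
Step 1:
                    J           D           B           G
  I            0.3108       1.588       6.625      0.1817
  C            0.2501     -0.1667    -0.08337     -0.1667
  E            0.5609       1.421       6.542     0.01497
  solve Keq expr → x = -0.08337; check Q = 0.01678
Then change container volume by factor 1.5 (V_new/V_old).
Step 2:
                    J           D           B           G
  I            0.3739      0.9475       4.361     0.00998
  C         -0.006769    0.004512    0.002256    0.004512
  E            0.3672       0.952       4.363     0.01449
  solve Keq expr → x = 0.002256; check Q = 0.01678
Then remove 0.1266 M of D.
Step 3:
                    J           D           B           G
  I            0.3672      0.8254       4.363     0.01449
  C         -0.002969    0.001979  9.8952e-04    0.001979
  E            0.3642      0.8274       4.364     0.01647
  solve Keq expr → x = 9.8952e-04; check Q = 0.01678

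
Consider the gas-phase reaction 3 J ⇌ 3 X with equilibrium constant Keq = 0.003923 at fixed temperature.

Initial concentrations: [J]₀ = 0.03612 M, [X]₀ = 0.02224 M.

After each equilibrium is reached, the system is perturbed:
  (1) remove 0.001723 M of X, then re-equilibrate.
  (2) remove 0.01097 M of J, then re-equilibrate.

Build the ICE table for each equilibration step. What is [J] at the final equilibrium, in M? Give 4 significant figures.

[J]_eq = 0.03945 M

Q₀ = 0.2334 vs Keq = 0.003923 ⇒ Q>K, reverse
Step 1:
                    J           X
  I           0.03612     0.02224
  C           0.01429    -0.01429
  E           0.05041     0.00795
  solve Keq expr → x = -0.004763; check Q = 0.003923
Then remove 0.001723 M of X.
Step 2:
                    J           X
  I           0.05041    0.006227
  C         -0.001488    0.001488
  E           0.04892    0.007716
  solve Keq expr → x = 4.9609e-04; check Q = 0.003923
Then remove 0.01097 M of J.
Step 3:
                    J           X
  I           0.03795    0.007716
  C          0.001494   -0.001494
  E           0.03945    0.006221
  solve Keq expr → x = -4.9815e-04; check Q = 0.003923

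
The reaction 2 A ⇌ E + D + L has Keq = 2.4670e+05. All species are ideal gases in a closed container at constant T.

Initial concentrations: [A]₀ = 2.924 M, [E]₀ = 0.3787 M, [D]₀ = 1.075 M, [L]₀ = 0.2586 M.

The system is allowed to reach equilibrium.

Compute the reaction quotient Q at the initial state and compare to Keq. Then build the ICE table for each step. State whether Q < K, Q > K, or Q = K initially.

Q₀ = 0.01231 vs Keq = 2.4670e+05 ⇒ Q<K, forward
Step 1:
                    A           E           D           L
  I             2.924      0.3787       1.075      0.2586
  C            -2.918       1.459       1.459       1.459
  E          0.005695       1.838       2.534       1.718
  solve Keq expr → x = 1.459; check Q = 2.4670e+05

Q₀ = 0.01231; Q < K (proceeds forward)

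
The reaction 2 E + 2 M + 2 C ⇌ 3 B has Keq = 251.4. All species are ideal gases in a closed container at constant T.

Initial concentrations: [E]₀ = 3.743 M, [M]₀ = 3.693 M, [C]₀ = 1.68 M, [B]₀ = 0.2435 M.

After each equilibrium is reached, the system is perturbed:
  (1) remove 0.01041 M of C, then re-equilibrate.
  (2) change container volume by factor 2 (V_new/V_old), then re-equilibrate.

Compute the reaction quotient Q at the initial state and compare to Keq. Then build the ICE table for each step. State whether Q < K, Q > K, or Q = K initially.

Q₀ = 2.6772e-05 vs Keq = 251.4 ⇒ Q<K, forward
Step 1:
                   E          M          C          B
  Initial      3.743      3.693       1.68     0.2435
  Change      -1.618     -1.618     -1.618      2.426
  Equil        2.125      2.075    0.06238       2.67
  solve Keq expr → x = 0.8088; check Q = 251.4
Then remove 0.01041 M of C.
Step 2:
                   E          M          C          B
  Initial      2.125      2.075    0.05197       2.67
  Change     0.00937    0.00937    0.00937   -0.01405
  Equil        2.135      2.085    0.06134      2.656
  solve Keq expr → x = -0.004685; check Q = 251.4
Then change container volume by factor 2 (V_new/V_old).
Step 3:
                   E          M          C          B
  Initial      1.067      1.042    0.03067      1.328
  Change     0.04351    0.04351    0.04351   -0.06527
  Equil        1.111      1.086    0.07418      1.263
  solve Keq expr → x = -0.02176; check Q = 251.4

Q₀ = 2.6772e-05; Q < K (proceeds forward)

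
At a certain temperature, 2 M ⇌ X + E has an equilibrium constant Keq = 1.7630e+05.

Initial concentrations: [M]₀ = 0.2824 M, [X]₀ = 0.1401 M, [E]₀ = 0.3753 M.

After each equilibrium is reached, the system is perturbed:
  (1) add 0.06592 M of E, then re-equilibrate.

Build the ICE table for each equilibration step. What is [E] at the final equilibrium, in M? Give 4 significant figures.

Q₀ = 0.6593 vs Keq = 1.7630e+05 ⇒ Q<K, forward
Step 1:
                    M           X           E
  init         0.2824      0.1401      0.3753
  Δ           -0.2815      0.1407      0.1407
  eq       9.0668e-04      0.2808       0.516
  solve Keq expr → x = 0.1407; check Q = 1.7630e+05
Then add 0.06592 M of E.
Step 2:
                    M           X           E
  init     9.0668e-04      0.2808       0.582
  Δ        5.6099e-05 -2.8049e-05 -2.8049e-05
  eq       9.6278e-04      0.2808      0.5819
  solve Keq expr → x = -2.8049e-05; check Q = 1.7630e+05

[E]_eq = 0.5819 M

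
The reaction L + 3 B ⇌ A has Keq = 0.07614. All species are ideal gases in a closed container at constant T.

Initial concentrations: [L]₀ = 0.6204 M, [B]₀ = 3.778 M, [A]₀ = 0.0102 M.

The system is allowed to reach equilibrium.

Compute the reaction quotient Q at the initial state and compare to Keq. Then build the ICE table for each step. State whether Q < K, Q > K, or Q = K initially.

Q₀ = 3.0489e-04; Q < K (proceeds forward)

Q₀ = 3.0489e-04 vs Keq = 0.07614 ⇒ Q<K, forward
Step 1:
                   L          B          A
  init        0.6204      3.778     0.0102
  Δ          -0.3651     -1.095     0.3651
  eq          0.2553      2.683     0.3753
  solve Keq expr → x = 0.3651; check Q = 0.07614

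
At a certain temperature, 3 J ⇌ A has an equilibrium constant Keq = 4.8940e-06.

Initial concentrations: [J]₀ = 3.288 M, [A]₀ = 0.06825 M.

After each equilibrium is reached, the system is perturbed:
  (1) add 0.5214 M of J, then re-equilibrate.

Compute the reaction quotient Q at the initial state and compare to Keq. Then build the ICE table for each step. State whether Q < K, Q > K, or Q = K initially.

Q₀ = 0.00192; Q > K (proceeds reverse)

Q₀ = 0.00192 vs Keq = 4.8940e-06 ⇒ Q>K, reverse
Step 1:
                   J          A
  I            3.288    0.06825
  C           0.2041   -0.06804
  E            3.492 2.0842e-04
  solve Keq expr → x = -0.06804; check Q = 4.8940e-06
Then add 0.5214 M of J.
Step 2:
                   J          A
  I            4.014 2.0842e-04
  C       -3.2373e-04 1.0791e-04
  E            4.013 3.1633e-04
  solve Keq expr → x = 1.0791e-04; check Q = 4.8940e-06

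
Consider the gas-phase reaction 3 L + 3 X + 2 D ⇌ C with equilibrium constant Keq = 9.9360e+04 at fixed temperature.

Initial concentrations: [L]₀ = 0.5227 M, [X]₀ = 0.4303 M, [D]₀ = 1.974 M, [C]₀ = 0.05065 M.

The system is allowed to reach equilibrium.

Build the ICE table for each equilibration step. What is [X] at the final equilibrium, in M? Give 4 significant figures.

Q₀ = 1.142 vs Keq = 9.9360e+04 ⇒ Q<K, forward
Step 1:
                  L         X         D         C
  Initial    0.5227    0.4303     1.974   0.05065
  Change    -0.3739   -0.3739   -0.2492    0.1246
  Equil      0.1488   0.05644     1.725    0.1753
  solve Keq expr → x = 0.1246; check Q = 9.9360e+04

[X]_eq = 0.05644 M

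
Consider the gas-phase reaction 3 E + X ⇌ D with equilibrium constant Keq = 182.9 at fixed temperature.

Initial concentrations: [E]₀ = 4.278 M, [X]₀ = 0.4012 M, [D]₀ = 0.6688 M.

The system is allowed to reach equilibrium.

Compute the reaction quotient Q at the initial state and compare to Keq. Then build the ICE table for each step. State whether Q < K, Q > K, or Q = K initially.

Q₀ = 0.02129 vs Keq = 182.9 ⇒ Q<K, forward
Step 1:
                  E         X         D
  I           4.278    0.4012    0.6688
  C          -1.203    -0.401     0.401
  E           3.075 2.0116e-04      1.07
  solve Keq expr → x = 0.401; check Q = 182.9

Q₀ = 0.02129; Q < K (proceeds forward)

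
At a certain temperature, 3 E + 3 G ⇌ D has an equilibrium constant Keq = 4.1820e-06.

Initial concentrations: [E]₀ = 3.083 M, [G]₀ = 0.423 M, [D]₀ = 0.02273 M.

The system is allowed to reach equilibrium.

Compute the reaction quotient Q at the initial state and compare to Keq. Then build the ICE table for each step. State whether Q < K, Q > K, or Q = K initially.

Q₀ = 0.01025 vs Keq = 4.1820e-06 ⇒ Q>K, reverse
Step 1:
                    E           G           D
  init          3.083       0.423     0.02273
  Δ           0.06814     0.06814    -0.02271
  eq            3.151      0.4911  1.5503e-05
  solve Keq expr → x = -0.02271; check Q = 4.1820e-06

Q₀ = 0.01025; Q > K (proceeds reverse)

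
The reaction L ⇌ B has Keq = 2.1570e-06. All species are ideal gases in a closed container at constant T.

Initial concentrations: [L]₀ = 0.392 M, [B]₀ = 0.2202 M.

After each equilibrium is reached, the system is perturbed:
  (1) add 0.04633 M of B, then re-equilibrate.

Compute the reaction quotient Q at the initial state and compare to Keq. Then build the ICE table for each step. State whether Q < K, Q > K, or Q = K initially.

Q₀ = 0.5617; Q > K (proceeds reverse)

Q₀ = 0.5617 vs Keq = 2.1570e-06 ⇒ Q>K, reverse
Step 1:
                  L         B
  I           0.392    0.2202
  C          0.2202   -0.2202
  E          0.6122 1.3205e-06
  solve Keq expr → x = -0.2202; check Q = 2.1570e-06
Then add 0.04633 M of B.
Step 2:
                  L         B
  I          0.6122   0.04633
  C         0.04633  -0.04633
  E          0.6585 1.4204e-06
  solve Keq expr → x = -0.04633; check Q = 2.1570e-06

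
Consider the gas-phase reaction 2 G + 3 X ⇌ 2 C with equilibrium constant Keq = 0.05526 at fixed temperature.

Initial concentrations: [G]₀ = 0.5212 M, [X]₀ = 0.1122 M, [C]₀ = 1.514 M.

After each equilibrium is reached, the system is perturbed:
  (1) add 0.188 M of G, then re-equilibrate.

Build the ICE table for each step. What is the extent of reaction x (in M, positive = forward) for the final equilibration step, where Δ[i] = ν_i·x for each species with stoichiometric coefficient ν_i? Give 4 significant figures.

Q₀ = 5974 vs Keq = 0.05526 ⇒ Q>K, reverse
Step 1:
                  G         X         C
  Initial    0.5212    0.1122     1.514
  Change       0.91     1.365     -0.91
  Equil       1.431     1.477     0.604
  solve Keq expr → x = -0.455; check Q = 0.05526
Then add 0.188 M of G.
Step 2:
                  G         X         C
  Initial     1.619     1.477     0.604
  Change   -0.03261  -0.04891   0.03261
  Equil       1.587     1.428    0.6366
  solve Keq expr → x = 0.0163; check Q = 0.05526

x = 0.0163 M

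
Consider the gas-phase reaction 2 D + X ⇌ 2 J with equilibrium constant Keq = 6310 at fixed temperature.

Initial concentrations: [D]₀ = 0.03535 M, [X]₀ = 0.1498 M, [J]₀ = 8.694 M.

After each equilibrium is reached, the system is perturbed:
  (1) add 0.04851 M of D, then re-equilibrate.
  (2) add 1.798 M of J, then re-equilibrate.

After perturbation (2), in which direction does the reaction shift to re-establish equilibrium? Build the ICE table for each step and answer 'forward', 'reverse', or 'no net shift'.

Q₀ = 4.0378e+05 vs Keq = 6310 ⇒ Q>K, reverse
Step 1:
                  D         X         J
  init      0.03535    0.1498     8.694
  Δ          0.1828   0.09141   -0.1828
  eq         0.2182    0.2412     8.511
  solve Keq expr → x = -0.09141; check Q = 6310
Then add 0.04851 M of D.
Step 2:
                  D         X         J
  init       0.2667    0.2412     8.511
  Δ        -0.03828  -0.01914   0.03828
  eq         0.2284    0.2221     8.549
  solve Keq expr → x = 0.01914; check Q = 6310
Then add 1.798 M of J.
Step 3:
                  D         X         J
  init       0.2284    0.2221     10.35
  Δ         0.03642   0.01821  -0.03642
  eq         0.2648    0.2403     10.31
  solve Keq expr → x = -0.01821; check Q = 6310

Direction: reverse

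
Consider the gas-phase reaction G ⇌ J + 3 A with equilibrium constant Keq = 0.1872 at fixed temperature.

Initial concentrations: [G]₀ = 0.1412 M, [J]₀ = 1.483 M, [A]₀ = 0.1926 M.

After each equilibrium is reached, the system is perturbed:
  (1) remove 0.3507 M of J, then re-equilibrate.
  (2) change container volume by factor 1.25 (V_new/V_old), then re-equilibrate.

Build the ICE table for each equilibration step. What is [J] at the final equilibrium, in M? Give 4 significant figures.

Q₀ = 0.07504 vs Keq = 0.1872 ⇒ Q<K, forward
Step 1:
                  G         J         A
  init       0.1412     1.483    0.1926
  Δ        -0.01854   0.01854   0.05561
  eq         0.1227     1.502    0.2482
  solve Keq expr → x = 0.01854; check Q = 0.1872
Then remove 0.3507 M of J.
Step 2:
                  G         J         A
  init       0.1227     1.151    0.2482
  Δ       -0.006014  0.006014   0.01804
  eq         0.1166     1.157    0.2663
  solve Keq expr → x = 0.006014; check Q = 0.1872
Then change container volume by factor 1.25 (V_new/V_old).
Step 3:
                  G         J         A
  init      0.09332    0.9255     0.213
  Δ        -0.01302   0.01302   0.03906
  eq         0.0803    0.9385    0.2521
  solve Keq expr → x = 0.01302; check Q = 0.1872

[J]_eq = 0.9385 M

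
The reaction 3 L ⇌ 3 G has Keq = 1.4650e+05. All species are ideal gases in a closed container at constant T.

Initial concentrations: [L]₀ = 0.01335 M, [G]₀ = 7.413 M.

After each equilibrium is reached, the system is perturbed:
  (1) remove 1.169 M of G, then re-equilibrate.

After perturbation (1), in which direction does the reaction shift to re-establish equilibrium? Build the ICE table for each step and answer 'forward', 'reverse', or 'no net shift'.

Q₀ = 1.7121e+08 vs Keq = 1.4650e+05 ⇒ Q>K, reverse
Step 1:
                    L           G
  I           0.01335       7.413
  C            0.1249     -0.1249
  E            0.1383       7.288
  solve Keq expr → x = -0.04163; check Q = 1.4650e+05
Then remove 1.169 M of G.
Step 2:
                    L           G
  I            0.1383       6.119
  C          -0.02176     0.02176
  E            0.1165       6.141
  solve Keq expr → x = 0.007254; check Q = 1.4650e+05

Direction: forward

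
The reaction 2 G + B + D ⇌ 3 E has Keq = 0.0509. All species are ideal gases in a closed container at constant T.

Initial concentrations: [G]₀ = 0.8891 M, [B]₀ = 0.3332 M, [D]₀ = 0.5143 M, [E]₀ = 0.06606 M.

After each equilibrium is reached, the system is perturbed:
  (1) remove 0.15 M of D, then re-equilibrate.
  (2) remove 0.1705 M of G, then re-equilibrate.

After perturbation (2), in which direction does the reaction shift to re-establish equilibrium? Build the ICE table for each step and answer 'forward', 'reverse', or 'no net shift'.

Q₀ = 0.002128 vs Keq = 0.0509 ⇒ Q<K, forward
Step 1:
                   G          B          D          E
  init        0.8891     0.3332     0.5143    0.06606
  Δ          -0.0692    -0.0346    -0.0346     0.1038
  eq          0.8199     0.2986     0.4797     0.1699
  solve Keq expr → x = 0.0346; check Q = 0.0509
Then remove 0.15 M of D.
Step 2:
                   G          B          D          E
  init        0.8199     0.2986     0.3297     0.1699
  Δ           0.0112     0.0056     0.0056    -0.0168
  eq          0.8311     0.3042     0.3353     0.1531
  solve Keq expr → x = -0.0056; check Q = 0.0509
Then remove 0.1705 M of G.
Step 3:
                   G          B          D          E
  init        0.6606     0.3042     0.3353     0.1531
  Δ          0.01227   0.006135   0.006135    -0.0184
  eq          0.6729     0.3103     0.3414     0.1347
  solve Keq expr → x = -0.006135; check Q = 0.0509

Direction: reverse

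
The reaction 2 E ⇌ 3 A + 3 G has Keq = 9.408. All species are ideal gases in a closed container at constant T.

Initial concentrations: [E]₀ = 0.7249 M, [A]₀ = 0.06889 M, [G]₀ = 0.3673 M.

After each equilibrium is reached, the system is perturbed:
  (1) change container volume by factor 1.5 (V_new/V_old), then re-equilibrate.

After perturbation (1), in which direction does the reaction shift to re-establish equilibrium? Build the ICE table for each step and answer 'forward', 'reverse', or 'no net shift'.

Direction: forward

Q₀ = 3.0830e-05 vs Keq = 9.408 ⇒ Q<K, forward
Step 1:
                   E          A          G
  init        0.7249    0.06889     0.3673
  Δ          -0.4738     0.7106     0.7106
  eq          0.2511     0.7795      1.078
  solve Keq expr → x = 0.2369; check Q = 9.408
Then change container volume by factor 1.5 (V_new/V_old).
Step 2:
                   E          A          G
  init        0.1674     0.5197     0.7186
  Δ         -0.05685    0.08527    0.08527
  eq          0.1106      0.605     0.8039
  solve Keq expr → x = 0.02842; check Q = 9.408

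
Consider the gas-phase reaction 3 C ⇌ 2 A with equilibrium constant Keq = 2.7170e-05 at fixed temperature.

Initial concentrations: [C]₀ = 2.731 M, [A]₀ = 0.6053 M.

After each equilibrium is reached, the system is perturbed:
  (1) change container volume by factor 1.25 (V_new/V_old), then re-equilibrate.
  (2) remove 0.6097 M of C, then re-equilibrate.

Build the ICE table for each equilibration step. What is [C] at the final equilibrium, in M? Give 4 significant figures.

[C]_eq = 2.275 M

Q₀ = 0.01799 vs Keq = 2.7170e-05 ⇒ Q>K, reverse
Step 1:
                  C         A
  init        2.731    0.6053
  Δ          0.8549   -0.5699
  eq          3.586   0.03539
  solve Keq expr → x = -0.285; check Q = 2.7170e-05
Then change container volume by factor 1.25 (V_new/V_old).
Step 2:
                  C         A
  init        2.869   0.02832
  Δ        0.004397 -0.002931
  eq          2.873   0.02538
  solve Keq expr → x = -0.001466; check Q = 2.7170e-05
Then remove 0.6097 M of C.
Step 3:
                  C         A
  init        2.263   0.02538
  Δ         0.01125 -0.007503
  eq          2.275   0.01788
  solve Keq expr → x = -0.003751; check Q = 2.7170e-05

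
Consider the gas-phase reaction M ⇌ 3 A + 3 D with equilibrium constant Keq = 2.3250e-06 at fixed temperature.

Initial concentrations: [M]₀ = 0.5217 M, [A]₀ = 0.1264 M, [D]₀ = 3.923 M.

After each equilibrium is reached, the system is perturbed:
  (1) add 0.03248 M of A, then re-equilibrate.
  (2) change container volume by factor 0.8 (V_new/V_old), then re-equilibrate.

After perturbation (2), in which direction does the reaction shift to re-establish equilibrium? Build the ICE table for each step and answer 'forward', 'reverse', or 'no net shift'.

Q₀ = 0.2337 vs Keq = 2.3250e-06 ⇒ Q>K, reverse
Step 1:
                  M         A         D
  init       0.5217    0.1264     3.923
  Δ         0.04117   -0.1235   -0.1235
  eq         0.5629  0.002879     3.799
  solve Keq expr → x = -0.04117; check Q = 2.3250e-06
Then add 0.03248 M of A.
Step 2:
                  M         A         D
  init       0.5629   0.03536     3.799
  Δ         0.01081  -0.03244  -0.03244
  eq         0.5737  0.002922     3.767
  solve Keq expr → x = -0.01081; check Q = 2.3250e-06
Then change container volume by factor 0.8 (V_new/V_old).
Step 3:
                  M         A         D
  init       0.7171  0.003653     4.709
  Δ       3.7780e-04 -0.001133 -0.001133
  eq         0.7175  0.002519     4.708
  solve Keq expr → x = -3.7780e-04; check Q = 2.3250e-06

Direction: reverse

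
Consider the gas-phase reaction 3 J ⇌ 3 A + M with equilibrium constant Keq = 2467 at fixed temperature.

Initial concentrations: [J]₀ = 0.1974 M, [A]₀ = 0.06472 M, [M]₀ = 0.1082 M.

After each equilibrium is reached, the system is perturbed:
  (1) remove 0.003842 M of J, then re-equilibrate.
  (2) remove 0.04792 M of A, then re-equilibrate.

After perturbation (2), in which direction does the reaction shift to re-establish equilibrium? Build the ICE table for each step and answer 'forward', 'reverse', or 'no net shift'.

Q₀ = 0.003813 vs Keq = 2467 ⇒ Q<K, forward
Step 1:
                    J           A           M
  init         0.1974     0.06472      0.1082
  Δ           -0.1871      0.1871     0.06236
  eq          0.01033      0.2518      0.1706
  solve Keq expr → x = 0.06236; check Q = 2467
Then remove 0.003842 M of J.
Step 2:
                    J           A           M
  init       0.006492      0.2518      0.1706
  Δ          0.003667   -0.003667   -0.001222
  eq          0.01016      0.2481      0.1693
  solve Keq expr → x = -0.001222; check Q = 2467
Then remove 0.04792 M of A.
Step 3:
                    J           A           M
  init        0.01016      0.2002      0.1693
  Δ         -0.001875    0.001875  6.2503e-04
  eq         0.008284      0.2021        0.17
  solve Keq expr → x = 6.2503e-04; check Q = 2467

Direction: forward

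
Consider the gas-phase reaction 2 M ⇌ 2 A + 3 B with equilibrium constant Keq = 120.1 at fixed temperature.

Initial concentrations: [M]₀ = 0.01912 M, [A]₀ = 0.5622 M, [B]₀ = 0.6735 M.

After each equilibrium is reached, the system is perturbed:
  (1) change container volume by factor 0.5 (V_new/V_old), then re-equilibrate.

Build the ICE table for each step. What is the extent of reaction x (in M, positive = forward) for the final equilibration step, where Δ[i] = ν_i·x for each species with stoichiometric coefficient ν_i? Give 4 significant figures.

Q₀ = 264.1 vs Keq = 120.1 ⇒ Q>K, reverse
Step 1:
                  M         A         B
  init      0.01912    0.5622    0.6735
  Δ        0.008077 -0.008077  -0.01212
  eq         0.0272    0.5541    0.6614
  solve Keq expr → x = -0.004038; check Q = 120.1
Then change container volume by factor 0.5 (V_new/V_old).
Step 2:
                  M         A         B
  init      0.05439     1.108     1.323
  Δ         0.07215  -0.07215   -0.1082
  eq         0.1265     1.036     1.215
  solve Keq expr → x = -0.03608; check Q = 120.1

x = -0.03608 M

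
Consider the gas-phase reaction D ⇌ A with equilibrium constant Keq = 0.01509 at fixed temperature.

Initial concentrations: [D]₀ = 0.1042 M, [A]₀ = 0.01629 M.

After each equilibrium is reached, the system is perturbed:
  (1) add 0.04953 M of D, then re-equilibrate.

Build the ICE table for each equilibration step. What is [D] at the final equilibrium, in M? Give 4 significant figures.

Q₀ = 0.1563 vs Keq = 0.01509 ⇒ Q>K, reverse
Step 1:
                   D          A
  Initial     0.1042    0.01629
  Change      0.0145    -0.0145
  Equil       0.1187   0.001791
  solve Keq expr → x = -0.0145; check Q = 0.01509
Then add 0.04953 M of D.
Step 2:
                   D          A
  Initial     0.1682   0.001791
  Change  -7.3630e-04 7.3630e-04
  Equil       0.1675   0.002527
  solve Keq expr → x = 7.3630e-04; check Q = 0.01509

[D]_eq = 0.1675 M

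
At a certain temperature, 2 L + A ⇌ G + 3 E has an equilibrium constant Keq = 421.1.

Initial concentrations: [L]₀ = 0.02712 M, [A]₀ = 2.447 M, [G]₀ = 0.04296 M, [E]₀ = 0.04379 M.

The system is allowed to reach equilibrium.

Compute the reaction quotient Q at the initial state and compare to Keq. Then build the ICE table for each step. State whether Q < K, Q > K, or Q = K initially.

Q₀ = 0.002004; Q < K (proceeds forward)

Q₀ = 0.002004 vs Keq = 421.1 ⇒ Q<K, forward
Step 1:
                   L          A          G          E
  I          0.02712      2.447    0.04296    0.04379
  C         -0.02694   -0.01347    0.01347    0.04041
  E       1.8130e-04      2.434    0.05643     0.0842
  solve Keq expr → x = 0.01347; check Q = 421.1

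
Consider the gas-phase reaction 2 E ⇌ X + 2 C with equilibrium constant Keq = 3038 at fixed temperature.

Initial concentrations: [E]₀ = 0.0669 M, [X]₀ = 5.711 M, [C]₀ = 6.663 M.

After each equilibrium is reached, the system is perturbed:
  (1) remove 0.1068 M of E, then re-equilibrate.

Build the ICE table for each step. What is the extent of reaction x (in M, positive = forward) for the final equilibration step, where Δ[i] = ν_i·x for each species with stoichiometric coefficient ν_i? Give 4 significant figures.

Q₀ = 5.6650e+04 vs Keq = 3038 ⇒ Q>K, reverse
Step 1:
                  E         X         C
  Initial    0.0669     5.711     6.663
  Change     0.2103   -0.1051   -0.2103
  Equil      0.2772     5.606     6.453
  solve Keq expr → x = -0.1051; check Q = 3038
Then remove 0.1068 M of E.
Step 2:
                  E         X         C
  Initial    0.1704     5.606     6.453
  Change     0.1012  -0.05061   -0.1012
  Equil      0.2716     5.555     6.351
  solve Keq expr → x = -0.05061; check Q = 3038

x = -0.05061 M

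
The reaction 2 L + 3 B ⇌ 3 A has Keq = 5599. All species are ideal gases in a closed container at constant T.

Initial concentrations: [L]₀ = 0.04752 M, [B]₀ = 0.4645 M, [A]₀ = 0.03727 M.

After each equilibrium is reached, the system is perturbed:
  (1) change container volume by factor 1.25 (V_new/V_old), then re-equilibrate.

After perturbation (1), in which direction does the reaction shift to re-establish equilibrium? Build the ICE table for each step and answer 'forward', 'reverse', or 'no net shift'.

Q₀ = 0.2288 vs Keq = 5599 ⇒ Q<K, forward
Step 1:
                  L         B         A
  I         0.04752    0.4645   0.03727
  C        -0.04567  -0.06851   0.06851
  E        0.001845     0.396    0.1058
  solve Keq expr → x = 0.02284; check Q = 5599
Then change container volume by factor 1.25 (V_new/V_old).
Step 2:
                  L         B         A
  I        0.001476    0.3168   0.08463
  C       3.4751e-04 5.2127e-04 -5.2127e-04
  E        0.001824    0.3173    0.0841
  solve Keq expr → x = -1.7376e-04; check Q = 5599

Direction: reverse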